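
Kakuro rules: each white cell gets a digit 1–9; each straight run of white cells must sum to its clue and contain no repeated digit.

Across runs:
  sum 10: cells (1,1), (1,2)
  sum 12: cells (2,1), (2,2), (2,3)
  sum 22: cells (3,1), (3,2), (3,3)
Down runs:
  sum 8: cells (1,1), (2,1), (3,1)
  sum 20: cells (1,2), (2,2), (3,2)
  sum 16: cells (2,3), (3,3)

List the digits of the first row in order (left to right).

16 in 2 cells must be {7,9}.
Only 5 fits (3,1) under both its across sum 22 and down sum 8.
Given what's placed, (3,3) must be 9 to fit the 22 across and 16 down.
(2,3) = 16 − 9 = 7 completes the 16 down.
(3,2) = 22 − 14 = 8 completes the 22 across.
(2,2) = 3: the only remaining digit allowed by both the 12 across and the 20 down.
(1,2) = 20 − 11 = 9 completes the 20 down.
(2,1) = 12 − 10 = 2 completes the 12 across.
(1,1) = 10 − 9 = 1 completes the 10 across.

1 9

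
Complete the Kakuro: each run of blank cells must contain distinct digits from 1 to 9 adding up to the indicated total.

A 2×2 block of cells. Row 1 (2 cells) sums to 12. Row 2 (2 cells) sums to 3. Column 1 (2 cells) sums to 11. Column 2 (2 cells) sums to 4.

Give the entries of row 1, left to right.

3 in 2 cells must be {1,2}; 4 in 2 cells must be {1,3}.
The 12 across and the 4 down share only 3, so (1,2) = 3.
The 3 across and the 11 down share only 2, so (2,1) = 2.
(2,2) = 3 − 2 = 1 completes the 3 across.
(1,1) = 12 − 3 = 9 completes the 12 across.

9, 3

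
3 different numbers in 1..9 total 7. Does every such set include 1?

Yes

The only way to make 7 from 3 distinct digits is {1,2,4}, which contains 1.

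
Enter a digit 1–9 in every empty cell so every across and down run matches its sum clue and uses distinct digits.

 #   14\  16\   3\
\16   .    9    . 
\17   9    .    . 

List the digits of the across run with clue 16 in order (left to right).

5 9 2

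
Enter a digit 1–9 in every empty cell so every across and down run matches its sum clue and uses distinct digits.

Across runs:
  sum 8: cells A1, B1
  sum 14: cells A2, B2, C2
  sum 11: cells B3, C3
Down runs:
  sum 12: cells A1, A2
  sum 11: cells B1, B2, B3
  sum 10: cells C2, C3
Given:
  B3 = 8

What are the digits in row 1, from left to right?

7, 1

C3 = 11 − 8 = 3 completes the 11 across.
C2 = 10 − 3 = 7 completes the 10 down.
No cell is forced outright now. B1 can only be 1 or 2 (the digits allowed by both its 8 across and its 11 down). If B1 = 2: then A1 would have to be in {6} for the 8 across but in {3,4,5,7,8,9} for the 12 down — contradiction. So B1 = 1.
A1 = 8 − 1 = 7 completes the 8 across.
A2 = 12 − 7 = 5 completes the 12 down.
B2 = 14 − 12 = 2 completes the 14 across.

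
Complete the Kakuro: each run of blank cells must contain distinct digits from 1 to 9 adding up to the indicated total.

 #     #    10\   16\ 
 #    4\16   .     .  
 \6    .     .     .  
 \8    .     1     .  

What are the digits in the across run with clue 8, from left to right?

3, 1, 4

16 in 2 cells must be {7,9}; 6 in 3 cells must be {1,2,3}; 4 in 2 cells must be {1,3}.
R1C2 = 7: the only remaining digit allowed by both the 16 across and the 10 down.
R1C3 = 16 − 7 = 9 completes the 16 across.
R2C2 = 10 − 8 = 2 completes the 10 down.
R3C1 = 3: the only remaining digit allowed by both the 8 across and the 4 down.
R3C3 = 8 − 4 = 4 completes the 8 across.
R2C1 = 4 − 3 = 1 completes the 4 down.
R2C3 = 6 − 3 = 3 completes the 6 across.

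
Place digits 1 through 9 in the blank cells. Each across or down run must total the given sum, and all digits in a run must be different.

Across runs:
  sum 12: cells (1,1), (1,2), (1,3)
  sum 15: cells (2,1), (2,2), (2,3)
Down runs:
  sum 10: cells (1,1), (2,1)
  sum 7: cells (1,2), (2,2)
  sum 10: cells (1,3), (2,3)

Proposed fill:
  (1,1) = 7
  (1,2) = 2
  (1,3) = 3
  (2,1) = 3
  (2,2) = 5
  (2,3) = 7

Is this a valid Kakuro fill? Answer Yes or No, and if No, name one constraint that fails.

Across: 7+2+3=12; 3+5+7=15. Down: 7+3=10; 2+5=7; 3+7=10. No digit repeats within any run.

Yes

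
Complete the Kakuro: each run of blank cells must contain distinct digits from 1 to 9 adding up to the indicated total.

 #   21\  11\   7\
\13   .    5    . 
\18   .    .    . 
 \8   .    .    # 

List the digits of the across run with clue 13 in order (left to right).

7 5 1

R3C2 = 2: the only remaining digit allowed by both the 8 across and the 11 down.
R2C2 = 11 − 7 = 4 completes the 11 down.
R3C1 = 8 − 2 = 6 completes the 8 across.
Given what's placed, R1C1 must be 7 to fit the 13 across and 21 down.
R1C3 = 13 − 12 = 1 completes the 13 across.
R2C1 = 21 − 13 = 8 completes the 21 down.
R2C3 = 18 − 12 = 6 completes the 18 across.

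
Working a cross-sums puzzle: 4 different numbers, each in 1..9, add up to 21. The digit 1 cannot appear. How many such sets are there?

7

4 distinct digits from 1–9 sum between 10 and 30.
Dropping sets that contain 1.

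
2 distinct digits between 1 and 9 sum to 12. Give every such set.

2 distinct digits from 1–9 sum between 3 and 17.

{3,9}; {4,8}; {5,7}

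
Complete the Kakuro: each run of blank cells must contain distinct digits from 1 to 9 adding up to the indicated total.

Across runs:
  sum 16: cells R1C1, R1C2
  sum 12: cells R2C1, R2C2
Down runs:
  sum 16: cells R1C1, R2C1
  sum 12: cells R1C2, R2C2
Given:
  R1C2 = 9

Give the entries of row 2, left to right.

16 in 2 cells must be {7,9}.
R1C1 = 16 − 9 = 7 completes the 16 across.
R2C1 = 16 − 7 = 9 completes the 16 down.
R2C2 = 12 − 9 = 3 completes the 12 across.

9 3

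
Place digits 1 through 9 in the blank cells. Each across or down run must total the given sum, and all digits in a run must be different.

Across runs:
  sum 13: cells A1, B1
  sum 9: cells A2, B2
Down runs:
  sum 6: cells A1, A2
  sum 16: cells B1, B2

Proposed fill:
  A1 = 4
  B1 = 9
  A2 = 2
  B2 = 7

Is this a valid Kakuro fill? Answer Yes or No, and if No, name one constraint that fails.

Across: 4+9=13; 2+7=9. Down: 4+2=6; 9+7=16. No digit repeats within any run.

Yes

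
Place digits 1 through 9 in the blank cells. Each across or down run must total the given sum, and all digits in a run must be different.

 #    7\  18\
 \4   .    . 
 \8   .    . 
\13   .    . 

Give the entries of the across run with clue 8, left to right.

2 6

4 in 2 cells must be {1,3}; 7 in 3 cells must be {1,2,4}.
The 4 across and the 7 down share only 1, so R1C1 = 1.
R1C2 = 4 − 1 = 3 completes the 4 across.
Given what's placed, R2C1 must be 2 to fit the 8 across and 7 down.
R2C2 = 8 − 2 = 6 completes the 8 across.
R3C1 = 7 − 3 = 4 completes the 7 down.
R3C2 = 13 − 4 = 9 completes the 13 across.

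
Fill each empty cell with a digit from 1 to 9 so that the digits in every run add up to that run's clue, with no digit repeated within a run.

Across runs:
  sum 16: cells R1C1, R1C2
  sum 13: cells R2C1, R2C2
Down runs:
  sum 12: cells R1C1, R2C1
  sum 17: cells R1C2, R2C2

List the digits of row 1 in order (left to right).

16 in 2 cells must be {7,9}; 17 in 2 cells must be {8,9}.
The 16 across and the 17 down share only 9, so R1C2 = 9.
R2C2 = 17 − 9 = 8 completes the 17 down.
R1C1 = 16 − 9 = 7 completes the 16 across.
R2C1 = 13 − 8 = 5 completes the 13 across.

7, 9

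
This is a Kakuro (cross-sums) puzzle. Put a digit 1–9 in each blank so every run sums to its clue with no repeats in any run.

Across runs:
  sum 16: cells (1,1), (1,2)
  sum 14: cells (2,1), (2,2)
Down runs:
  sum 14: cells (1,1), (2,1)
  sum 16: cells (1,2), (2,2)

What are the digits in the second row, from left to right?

5 9

16 in 2 cells must be {7,9}.
The 16 across and the 14 down share only 9, so (1,1) = 9.
(1,2) = 16 − 9 = 7 completes the 16 across.
(2,1) = 14 − 9 = 5 completes the 14 down.
(2,2) = 14 − 5 = 9 completes the 14 across.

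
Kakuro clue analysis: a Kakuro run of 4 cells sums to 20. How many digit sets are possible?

4 distinct digits from 1–9 sum between 10 and 30.

12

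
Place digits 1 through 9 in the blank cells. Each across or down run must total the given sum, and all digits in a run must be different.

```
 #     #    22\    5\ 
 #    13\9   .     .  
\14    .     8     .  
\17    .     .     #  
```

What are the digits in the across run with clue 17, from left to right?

8 9

17 in 2 cells must be {8,9}.
R1C2 = 5: the only remaining digit allowed by both the 9 across and the 22 down.
R1C3 = 9 − 5 = 4 completes the 9 across.
R2C3 = 5 − 4 = 1 completes the 5 down.
R3C2 = 22 − 13 = 9 completes the 22 down.
R2C1 = 14 − 9 = 5 completes the 14 across.
R3C1 = 17 − 9 = 8 completes the 17 across.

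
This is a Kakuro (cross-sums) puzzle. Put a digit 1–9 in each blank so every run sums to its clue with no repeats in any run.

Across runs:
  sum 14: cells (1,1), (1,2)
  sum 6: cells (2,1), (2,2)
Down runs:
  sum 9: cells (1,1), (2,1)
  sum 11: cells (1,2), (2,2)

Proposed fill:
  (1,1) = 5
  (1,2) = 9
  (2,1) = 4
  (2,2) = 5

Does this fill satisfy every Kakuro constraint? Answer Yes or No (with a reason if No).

No — the down run (1,2)–(2,2) sums to 14, not 11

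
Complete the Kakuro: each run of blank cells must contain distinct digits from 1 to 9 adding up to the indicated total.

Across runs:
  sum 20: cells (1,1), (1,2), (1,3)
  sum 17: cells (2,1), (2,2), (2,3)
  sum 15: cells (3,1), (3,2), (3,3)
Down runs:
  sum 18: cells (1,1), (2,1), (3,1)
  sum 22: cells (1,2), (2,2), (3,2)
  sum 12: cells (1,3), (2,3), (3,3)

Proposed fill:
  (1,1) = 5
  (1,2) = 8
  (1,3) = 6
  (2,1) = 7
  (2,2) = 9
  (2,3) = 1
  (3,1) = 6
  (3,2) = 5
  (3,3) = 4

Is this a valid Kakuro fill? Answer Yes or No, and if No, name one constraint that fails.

No — the down run (1,3)–(3,3) sums to 11, not 12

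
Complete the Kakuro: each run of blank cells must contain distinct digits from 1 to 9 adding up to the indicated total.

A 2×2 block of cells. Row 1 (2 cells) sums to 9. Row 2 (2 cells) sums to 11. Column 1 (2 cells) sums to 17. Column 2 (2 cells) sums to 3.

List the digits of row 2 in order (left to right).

17 in 2 cells must be {8,9}; 3 in 2 cells must be {1,2}.
The 9 across and the 17 down share only 8, so (1,1) = 8.
(1,2) = 9 − 8 = 1 completes the 9 across.
(2,1) = 17 − 8 = 9 completes the 17 down.
(2,2) = 11 − 9 = 2 completes the 11 across.

9, 2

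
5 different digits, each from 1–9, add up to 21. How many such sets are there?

5 distinct digits from 1–9 sum between 15 and 35.

8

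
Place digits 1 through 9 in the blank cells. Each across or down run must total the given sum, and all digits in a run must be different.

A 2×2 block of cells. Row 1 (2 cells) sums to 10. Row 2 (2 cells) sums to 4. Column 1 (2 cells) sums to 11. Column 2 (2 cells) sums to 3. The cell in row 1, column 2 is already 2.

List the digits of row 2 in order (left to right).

3 1

4 in 2 cells must be {1,3}; 3 in 2 cells must be {1,2}.
(1,1) = 10 − 2 = 8 completes the 10 across.
(2,1) = 11 − 8 = 3 completes the 11 down.
(2,2) = 4 − 3 = 1 completes the 4 across.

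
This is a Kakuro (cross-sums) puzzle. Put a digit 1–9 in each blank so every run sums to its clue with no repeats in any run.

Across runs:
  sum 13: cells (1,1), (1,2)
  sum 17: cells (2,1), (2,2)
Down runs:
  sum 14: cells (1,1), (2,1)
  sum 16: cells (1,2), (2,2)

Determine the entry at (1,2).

17 in 2 cells must be {8,9}; 16 in 2 cells must be {7,9}.
The 17 across and the 16 down share only 9, so (2,2) = 9.
(1,2) = 16 − 9 = 7 completes the 16 down.
(2,1) = 17 − 9 = 8 completes the 17 across.
(1,1) = 13 − 7 = 6 completes the 13 across.

7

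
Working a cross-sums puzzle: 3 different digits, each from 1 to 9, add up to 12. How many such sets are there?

3 distinct digits from 1–9 sum between 6 and 24.

7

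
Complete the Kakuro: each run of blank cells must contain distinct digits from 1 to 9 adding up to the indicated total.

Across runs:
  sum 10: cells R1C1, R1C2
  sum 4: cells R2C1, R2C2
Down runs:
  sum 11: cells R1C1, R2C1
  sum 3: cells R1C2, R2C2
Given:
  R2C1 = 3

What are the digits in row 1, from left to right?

8, 2

4 in 2 cells must be {1,3}; 3 in 2 cells must be {1,2}.
R1C1 = 11 − 3 = 8 completes the 11 down.
R1C2 = 10 − 8 = 2 completes the 10 across.
R2C2 = 4 − 3 = 1 completes the 4 across.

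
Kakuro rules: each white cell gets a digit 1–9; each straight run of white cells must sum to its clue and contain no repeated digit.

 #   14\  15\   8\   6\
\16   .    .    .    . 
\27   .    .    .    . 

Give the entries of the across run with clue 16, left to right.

Nothing is forced directly, so branch on R2C4, whose candidates are 4 or 5. If R2C4 = 4: that forces R1C4 = 2, R2C3 = 6, after which R1C3 would have to be in {1,3,4,5,6,7,8,9} for the 16 across but in {2} for the 8 down — contradiction. So R2C4 = 5.
R1C4 = 6 − 5 = 1 completes the 6 down.
Nothing is forced directly, so branch on R2C3, whose candidates are 6 or 7. If R2C3 = 7: then R1C3 would have to be in {2,3,4,5,6,7,8,9} for the 16 across but in {1} for the 8 down — contradiction. So R2C3 = 6.
R1C3 = 8 − 6 = 2 completes the 8 down.
R2C1 = 9: the only remaining digit allowed by both the 27 across and the 14 down.
R2C2 = 27 − 20 = 7 completes the 27 across.
R1C1 = 14 − 9 = 5 completes the 14 down.
R1C2 = 16 − 8 = 8 completes the 16 across.

5, 8, 2, 1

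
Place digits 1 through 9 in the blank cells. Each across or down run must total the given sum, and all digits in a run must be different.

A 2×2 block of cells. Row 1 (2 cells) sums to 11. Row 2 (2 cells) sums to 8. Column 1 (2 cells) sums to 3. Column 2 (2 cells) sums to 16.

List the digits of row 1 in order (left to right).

2 9

3 in 2 cells must be {1,2}; 16 in 2 cells must be {7,9}.
The 11 across and the 3 down share only 2, so (1,1) = 2.
(1,2) = 11 − 2 = 9 completes the 11 across.
(2,1) = 3 − 2 = 1 completes the 3 down.
(2,2) = 8 − 1 = 7 completes the 8 across.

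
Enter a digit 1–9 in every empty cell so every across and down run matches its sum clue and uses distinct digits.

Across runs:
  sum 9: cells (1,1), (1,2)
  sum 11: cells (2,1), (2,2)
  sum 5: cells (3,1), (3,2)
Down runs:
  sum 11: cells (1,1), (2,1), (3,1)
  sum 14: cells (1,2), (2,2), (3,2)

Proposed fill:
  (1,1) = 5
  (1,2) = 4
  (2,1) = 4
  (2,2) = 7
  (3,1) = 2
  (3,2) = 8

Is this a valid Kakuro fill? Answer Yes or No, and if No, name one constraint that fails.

No — the across run (3,1)–(3,2) sums to 10, not 5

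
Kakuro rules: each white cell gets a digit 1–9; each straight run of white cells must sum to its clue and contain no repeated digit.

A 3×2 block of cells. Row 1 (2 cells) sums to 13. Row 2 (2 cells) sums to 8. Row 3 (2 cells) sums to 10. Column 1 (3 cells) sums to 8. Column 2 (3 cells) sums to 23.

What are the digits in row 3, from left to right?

1 9

23 in 3 cells must be {6,8,9}.
The 8 across and the 23 down share only 6, so (2,2) = 6.
(2,1) = 8 − 6 = 2 completes the 8 across.
Given what's placed, (3,1) must be 1 to fit the 10 across and 8 down.
(3,2) = 10 − 1 = 9 completes the 10 across.
(1,1) = 8 − 3 = 5 completes the 8 down.
(1,2) = 13 − 5 = 8 completes the 13 across.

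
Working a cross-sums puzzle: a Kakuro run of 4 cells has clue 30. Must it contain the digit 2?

The only way to make 30 from 4 distinct digits is {6,7,8,9}, which does not contain 2.

No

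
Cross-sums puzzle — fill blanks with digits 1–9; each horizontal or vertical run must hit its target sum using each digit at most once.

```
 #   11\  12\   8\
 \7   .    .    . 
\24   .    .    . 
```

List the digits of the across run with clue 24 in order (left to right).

7 in 3 cells must be {1,2,4}; 24 in 3 cells must be {7,8,9}.
The 7 across and the 12 down share only 4, so R1C2 = 4.
R2C2 = 12 − 4 = 8 completes the 12 down.
Given what's placed, R2C3 must be 7 to fit the 24 across and 8 down.
R1C1 = 2: the only remaining digit allowed by both the 7 across and the 11 down.
R1C3 = 7 − 6 = 1 completes the 7 across.
R2C1 = 24 − 15 = 9 completes the 24 across.

9, 8, 7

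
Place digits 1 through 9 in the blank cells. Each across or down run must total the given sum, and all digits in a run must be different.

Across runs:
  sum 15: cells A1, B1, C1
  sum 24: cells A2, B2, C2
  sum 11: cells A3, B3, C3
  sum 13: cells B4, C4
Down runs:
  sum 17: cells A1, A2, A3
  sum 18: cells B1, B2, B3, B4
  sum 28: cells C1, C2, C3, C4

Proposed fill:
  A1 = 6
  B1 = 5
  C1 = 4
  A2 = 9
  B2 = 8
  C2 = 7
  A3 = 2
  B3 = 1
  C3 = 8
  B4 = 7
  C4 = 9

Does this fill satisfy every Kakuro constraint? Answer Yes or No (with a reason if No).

No — the down run B1–B4 sums to 21, not 18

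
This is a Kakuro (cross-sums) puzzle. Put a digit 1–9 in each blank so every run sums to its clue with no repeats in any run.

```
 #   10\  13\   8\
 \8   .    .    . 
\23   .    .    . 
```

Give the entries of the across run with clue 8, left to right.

1, 5, 2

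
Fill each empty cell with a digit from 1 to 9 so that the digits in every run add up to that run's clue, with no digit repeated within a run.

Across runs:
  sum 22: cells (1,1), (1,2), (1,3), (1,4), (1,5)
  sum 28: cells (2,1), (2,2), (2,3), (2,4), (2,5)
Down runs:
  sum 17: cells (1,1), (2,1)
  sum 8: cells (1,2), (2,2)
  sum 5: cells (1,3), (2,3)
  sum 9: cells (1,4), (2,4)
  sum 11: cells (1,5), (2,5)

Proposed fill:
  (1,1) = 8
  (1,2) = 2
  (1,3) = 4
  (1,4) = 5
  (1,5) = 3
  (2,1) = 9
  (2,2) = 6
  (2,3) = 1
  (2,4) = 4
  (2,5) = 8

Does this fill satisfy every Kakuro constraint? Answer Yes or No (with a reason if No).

Yes

Across: 8+2+4+5+3=22; 9+6+1+4+8=28. Down: 8+9=17; 2+6=8; 4+1=5; 5+4=9; 3+8=11. No digit repeats within any run.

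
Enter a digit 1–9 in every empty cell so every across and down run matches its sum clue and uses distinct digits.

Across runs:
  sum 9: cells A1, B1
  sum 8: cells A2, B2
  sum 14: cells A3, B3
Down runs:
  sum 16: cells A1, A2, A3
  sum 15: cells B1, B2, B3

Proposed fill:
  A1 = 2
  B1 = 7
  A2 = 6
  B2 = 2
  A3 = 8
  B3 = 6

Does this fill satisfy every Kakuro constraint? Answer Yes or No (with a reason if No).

Yes

Across: 2+7=9; 6+2=8; 8+6=14. Down: 2+6+8=16; 7+2+6=15. No digit repeats within any run.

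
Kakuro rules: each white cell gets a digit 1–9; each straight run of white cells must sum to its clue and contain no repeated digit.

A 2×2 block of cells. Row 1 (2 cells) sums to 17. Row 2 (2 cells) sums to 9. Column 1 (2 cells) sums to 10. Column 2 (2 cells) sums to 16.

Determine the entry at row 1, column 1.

8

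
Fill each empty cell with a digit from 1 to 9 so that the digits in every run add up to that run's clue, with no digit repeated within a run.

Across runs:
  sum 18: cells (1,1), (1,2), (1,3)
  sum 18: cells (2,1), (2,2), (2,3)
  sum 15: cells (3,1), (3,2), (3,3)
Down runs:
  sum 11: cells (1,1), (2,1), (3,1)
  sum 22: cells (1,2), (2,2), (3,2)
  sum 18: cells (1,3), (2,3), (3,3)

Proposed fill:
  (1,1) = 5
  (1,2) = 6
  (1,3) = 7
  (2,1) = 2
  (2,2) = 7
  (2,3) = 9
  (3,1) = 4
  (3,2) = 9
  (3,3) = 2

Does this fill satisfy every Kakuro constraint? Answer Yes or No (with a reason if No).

Across: 5+6+7=18; 2+7+9=18; 4+9+2=15. Down: 5+2+4=11; 6+7+9=22; 7+9+2=18. No digit repeats within any run.

Yes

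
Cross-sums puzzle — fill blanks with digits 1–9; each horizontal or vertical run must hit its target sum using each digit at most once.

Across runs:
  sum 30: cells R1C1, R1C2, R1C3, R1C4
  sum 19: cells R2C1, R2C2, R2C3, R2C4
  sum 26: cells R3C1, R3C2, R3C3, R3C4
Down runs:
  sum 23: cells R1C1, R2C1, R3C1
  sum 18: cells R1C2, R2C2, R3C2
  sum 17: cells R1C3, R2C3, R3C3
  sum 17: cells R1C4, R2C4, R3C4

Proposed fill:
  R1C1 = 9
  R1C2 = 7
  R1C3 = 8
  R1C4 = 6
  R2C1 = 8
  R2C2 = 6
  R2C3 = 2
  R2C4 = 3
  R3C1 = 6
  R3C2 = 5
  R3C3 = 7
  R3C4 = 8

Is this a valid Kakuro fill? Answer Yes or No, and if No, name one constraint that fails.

Across: 9+7+8+6=30; 8+6+2+3=19; 6+5+7+8=26. Down: 9+8+6=23; 7+6+5=18; 8+2+7=17; 6+3+8=17. No digit repeats within any run.

Yes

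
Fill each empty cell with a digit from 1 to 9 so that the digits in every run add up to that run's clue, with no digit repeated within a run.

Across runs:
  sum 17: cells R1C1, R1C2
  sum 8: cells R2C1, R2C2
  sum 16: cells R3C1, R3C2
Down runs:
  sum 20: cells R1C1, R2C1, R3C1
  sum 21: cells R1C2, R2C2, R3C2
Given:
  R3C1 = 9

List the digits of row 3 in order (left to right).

17 in 2 cells must be {8,9}; 16 in 2 cells must be {7,9}.
R1C1 = 8: the only remaining digit allowed by both the 17 across and the 20 down.
R1C2 = 17 − 8 = 9 completes the 17 across.
R2C1 = 20 − 17 = 3 completes the 20 down.
R2C2 = 8 − 3 = 5 completes the 8 across.
R3C2 = 16 − 9 = 7 completes the 16 across.

9 7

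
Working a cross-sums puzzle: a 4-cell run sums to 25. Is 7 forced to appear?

No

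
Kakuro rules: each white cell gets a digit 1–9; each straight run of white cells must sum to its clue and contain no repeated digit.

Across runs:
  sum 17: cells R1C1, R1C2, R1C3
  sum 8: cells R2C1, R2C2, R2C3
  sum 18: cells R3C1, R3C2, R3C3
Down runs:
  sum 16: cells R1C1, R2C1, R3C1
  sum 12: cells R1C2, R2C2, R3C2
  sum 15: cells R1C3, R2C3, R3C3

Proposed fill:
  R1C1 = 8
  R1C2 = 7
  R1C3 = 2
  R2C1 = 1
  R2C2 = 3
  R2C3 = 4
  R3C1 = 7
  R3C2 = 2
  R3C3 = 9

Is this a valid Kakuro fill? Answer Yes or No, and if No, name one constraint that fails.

Across: 8+7+2=17; 1+3+4=8; 7+2+9=18. Down: 8+1+7=16; 7+3+2=12; 2+4+9=15. No digit repeats within any run.

Yes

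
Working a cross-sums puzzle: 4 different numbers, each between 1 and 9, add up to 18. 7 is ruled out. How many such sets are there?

7

4 distinct digits from 1–9 sum between 10 and 30.
Dropping sets that contain 7.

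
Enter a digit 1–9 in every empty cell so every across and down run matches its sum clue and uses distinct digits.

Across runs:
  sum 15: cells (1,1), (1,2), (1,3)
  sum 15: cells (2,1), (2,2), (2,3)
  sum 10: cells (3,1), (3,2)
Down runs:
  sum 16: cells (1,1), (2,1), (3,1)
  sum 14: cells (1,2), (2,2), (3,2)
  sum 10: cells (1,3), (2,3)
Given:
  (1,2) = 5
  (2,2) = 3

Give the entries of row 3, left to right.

(3,2) = 14 − 8 = 6 completes the 14 down.
(3,1) = 10 − 6 = 4 completes the 10 across.
Nothing is forced directly, so branch on (2,1), whose candidates are 5 or 7. If (2,1) = 7: then (1,1) would have to be in {1,2,3,4,6,7,8,9} for the 15 across but in {5} for the 16 down — contradiction. So (2,1) = 5.
(1,1) = 16 − 9 = 7 completes the 16 down.
(1,3) = 15 − 12 = 3 completes the 15 across.
(2,3) = 15 − 8 = 7 completes the 15 across.

4 6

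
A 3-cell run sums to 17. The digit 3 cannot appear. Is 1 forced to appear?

Counterexample: {2,6,9} sums to 17 under that restriction without using 1.

No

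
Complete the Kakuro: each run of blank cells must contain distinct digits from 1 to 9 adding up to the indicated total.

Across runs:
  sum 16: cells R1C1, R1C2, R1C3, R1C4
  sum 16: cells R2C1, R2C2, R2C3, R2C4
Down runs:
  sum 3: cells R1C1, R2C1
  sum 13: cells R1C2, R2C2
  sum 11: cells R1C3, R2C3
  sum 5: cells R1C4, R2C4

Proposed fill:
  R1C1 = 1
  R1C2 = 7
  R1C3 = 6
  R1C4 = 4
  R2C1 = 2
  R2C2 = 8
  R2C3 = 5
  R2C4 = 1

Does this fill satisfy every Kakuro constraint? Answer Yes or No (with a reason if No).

No — the across run R1C1–R1C4 sums to 18, not 16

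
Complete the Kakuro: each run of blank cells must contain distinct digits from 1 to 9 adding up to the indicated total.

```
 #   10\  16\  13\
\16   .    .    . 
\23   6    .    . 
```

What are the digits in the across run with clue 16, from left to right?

4, 7, 5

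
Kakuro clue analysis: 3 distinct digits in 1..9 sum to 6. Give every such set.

3 distinct digits from 1–9 sum between 6 and 24.
Only one set works: {1,2,3}.

{1,2,3}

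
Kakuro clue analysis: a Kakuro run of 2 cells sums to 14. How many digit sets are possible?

2

2 distinct digits from 1–9 sum between 3 and 17.
Enumerating: {5,9}, {6,8}.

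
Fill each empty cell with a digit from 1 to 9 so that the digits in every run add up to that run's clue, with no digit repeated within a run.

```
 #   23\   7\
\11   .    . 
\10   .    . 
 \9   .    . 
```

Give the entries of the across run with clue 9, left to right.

23 in 3 cells must be {6,8,9}; 7 in 3 cells must be {1,2,4}.
Nothing is forced directly, so branch on R1C2, whose candidates are 2 or 4. If R1C2 = 4: then R1C1 would have to be in {7} for the 11 across but in {6,8,9} for the 23 down — contradiction. So R1C2 = 2.
R1C1 = 11 − 2 = 9 completes the 11 across.
Nothing is forced directly, so branch on R2C1, whose candidates are 6 or 8. If R2C1 = 8: then R2C2 would have to be in {2} for the 10 across but in {1,4} for the 7 down — contradiction. So R2C1 = 6.
R2C2 = 10 − 6 = 4 completes the 10 across.
R3C1 = 23 − 15 = 8 completes the 23 down.
R3C2 = 9 − 8 = 1 completes the 9 across.

8 1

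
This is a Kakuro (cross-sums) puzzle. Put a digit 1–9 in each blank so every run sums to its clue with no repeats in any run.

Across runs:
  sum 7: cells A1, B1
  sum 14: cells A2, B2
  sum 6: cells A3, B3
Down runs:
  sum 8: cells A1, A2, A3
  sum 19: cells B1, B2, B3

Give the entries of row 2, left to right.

5, 9

The 14 across and the 8 down share only 5, so A2 = 5.
B2 = 14 − 5 = 9 completes the 14 across.
Nothing is forced directly, so branch on A1, whose candidates are 1 or 2. If A1 = 2: then B1 would have to be in {5} for the 7 across but in {2,3,4,6,7,8} for the 19 down — contradiction. So A1 = 1.
B1 = 7 − 1 = 6 completes the 7 across.
A3 = 8 − 6 = 2 completes the 8 down.
B3 = 6 − 2 = 4 completes the 6 across.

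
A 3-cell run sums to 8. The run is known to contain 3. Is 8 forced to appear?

The only way to make 8 from 3 distinct digits under that restriction is {1,3,4}, which does not contain 8.

No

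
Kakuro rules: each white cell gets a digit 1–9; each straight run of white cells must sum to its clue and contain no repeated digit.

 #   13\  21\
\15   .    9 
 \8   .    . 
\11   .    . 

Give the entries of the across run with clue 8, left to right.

R1C1 = 15 − 9 = 6 completes the 15 across.
Nothing is forced directly, so branch on R2C2, whose candidates are 5 or 7. If R2C2 = 7: then R2C1 would have to be in {1} for the 8 across but in {2,3,4,5} for the 13 down — contradiction. So R2C2 = 5.
R2C1 = 8 − 5 = 3 completes the 8 across.
R3C1 = 13 − 9 = 4 completes the 13 down.
R3C2 = 11 − 4 = 7 completes the 11 across.

3 5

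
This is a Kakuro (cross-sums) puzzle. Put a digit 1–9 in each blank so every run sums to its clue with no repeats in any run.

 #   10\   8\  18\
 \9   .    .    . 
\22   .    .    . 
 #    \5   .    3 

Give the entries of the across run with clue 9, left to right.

2, 1, 6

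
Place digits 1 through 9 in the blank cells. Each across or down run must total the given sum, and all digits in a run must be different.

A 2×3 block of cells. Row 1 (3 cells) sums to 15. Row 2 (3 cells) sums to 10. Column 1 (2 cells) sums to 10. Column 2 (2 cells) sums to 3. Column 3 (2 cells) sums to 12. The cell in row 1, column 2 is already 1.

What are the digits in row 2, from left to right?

1, 2, 7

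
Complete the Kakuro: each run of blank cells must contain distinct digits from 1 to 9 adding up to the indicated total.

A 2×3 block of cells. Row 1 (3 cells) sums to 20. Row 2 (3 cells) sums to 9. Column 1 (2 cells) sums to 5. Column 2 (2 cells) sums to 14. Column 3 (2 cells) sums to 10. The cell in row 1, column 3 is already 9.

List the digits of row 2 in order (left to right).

2 6 1

(2,3) = 10 − 9 = 1 completes the 10 down.
Nothing is forced directly, so branch on (1,1), whose candidates are 3 or 4. If (1,1) = 4: then (1,2) would have to be in {7} for the 20 across but in {5,6,8,9} for the 14 down — contradiction. So (1,1) = 3.
(1,2) = 20 − 12 = 8 completes the 20 across.
(2,1) = 5 − 3 = 2 completes the 5 down.
(2,2) = 9 − 3 = 6 completes the 9 across.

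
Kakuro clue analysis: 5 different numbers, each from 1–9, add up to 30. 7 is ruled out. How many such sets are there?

5 distinct digits from 1–9 sum between 15 and 35.
Dropping sets that contain 7.
Enumerating: {2,5,6,8,9}, {3,4,6,8,9}.

2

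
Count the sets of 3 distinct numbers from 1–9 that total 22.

3 distinct digits from 1–9 sum between 6 and 24.
Enumerating: {5,8,9}, {6,7,9}.

2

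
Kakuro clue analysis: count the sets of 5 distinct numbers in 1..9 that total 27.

11

5 distinct digits from 1–9 sum between 15 and 35.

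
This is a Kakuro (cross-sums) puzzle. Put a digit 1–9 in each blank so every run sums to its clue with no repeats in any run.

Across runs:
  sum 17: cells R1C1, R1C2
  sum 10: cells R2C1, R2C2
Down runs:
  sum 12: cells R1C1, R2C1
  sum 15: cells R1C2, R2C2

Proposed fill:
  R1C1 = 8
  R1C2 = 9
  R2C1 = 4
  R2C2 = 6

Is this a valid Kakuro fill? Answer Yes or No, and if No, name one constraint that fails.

Across: 8+9=17; 4+6=10. Down: 8+4=12; 9+6=15. No digit repeats within any run.

Yes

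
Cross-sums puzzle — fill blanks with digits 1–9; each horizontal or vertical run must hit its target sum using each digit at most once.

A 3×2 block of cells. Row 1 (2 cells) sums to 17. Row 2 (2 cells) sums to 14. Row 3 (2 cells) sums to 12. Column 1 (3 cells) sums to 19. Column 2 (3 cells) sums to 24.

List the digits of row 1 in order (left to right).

17 in 2 cells must be {8,9}; 24 in 3 cells must be {7,8,9}.
Nothing is forced directly, so branch on (1,1), whose candidates are 8 or 9. If (1,1) = 9: that forces (1,2) = 8, (2,2) = 9, (3,2) = 7, after which (2,1) would have to be in {5} for the 14 across but in {2,3,4,6,7,8} for the 19 down — contradiction. So (1,1) = 8.
(1,2) = 17 − 8 = 9 completes the 17 across.
Given what's placed, (2,2) must be 8 to fit the 14 across and 24 down.
(3,2) = 24 − 17 = 7 completes the 24 down.
(2,1) = 14 − 8 = 6 completes the 14 across.
(3,1) = 12 − 7 = 5 completes the 12 across.

8, 9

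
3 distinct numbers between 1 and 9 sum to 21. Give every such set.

3 distinct digits from 1–9 sum between 6 and 24.

{4,8,9}; {5,7,9}; {6,7,8}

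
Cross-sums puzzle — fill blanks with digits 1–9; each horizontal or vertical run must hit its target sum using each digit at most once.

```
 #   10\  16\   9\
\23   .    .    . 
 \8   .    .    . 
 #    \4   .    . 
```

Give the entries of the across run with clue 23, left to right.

23 in 3 cells must be {6,8,9}; 4 in 2 cells must be {1,3}.
Only 6 fits R1C3 under both its across sum 23 and down sum 9.
Given what's placed, R3C3 must be 1 to fit the 4 across and 9 down.
R2C3 = 9 − 7 = 2 completes the 9 down.
R3C2 = 4 − 1 = 3 completes the 4 across.
R2C1 = 1: the only remaining digit allowed by both the 8 across and the 10 down.
R2C2 = 8 − 3 = 5 completes the 8 across.
R1C1 = 10 − 1 = 9 completes the 10 down.
R1C2 = 23 − 15 = 8 completes the 23 across.

9 8 6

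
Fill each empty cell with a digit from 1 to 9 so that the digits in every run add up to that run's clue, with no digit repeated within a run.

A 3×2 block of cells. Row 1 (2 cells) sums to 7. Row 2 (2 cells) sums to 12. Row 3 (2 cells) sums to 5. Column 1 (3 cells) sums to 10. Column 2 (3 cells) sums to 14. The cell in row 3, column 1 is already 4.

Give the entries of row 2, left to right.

(2,1) = 5: the only remaining digit allowed by both the 12 across and the 10 down.
(2,2) = 12 − 5 = 7 completes the 12 across.
(3,2) = 5 − 4 = 1 completes the 5 across.
(1,1) = 10 − 9 = 1 completes the 10 down.
(1,2) = 7 − 1 = 6 completes the 7 across.

5, 7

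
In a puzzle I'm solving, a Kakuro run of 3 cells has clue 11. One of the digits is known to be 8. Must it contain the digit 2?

The only way to make 11 from 3 distinct digits under that restriction is {1,2,8}, which contains 2.

Yes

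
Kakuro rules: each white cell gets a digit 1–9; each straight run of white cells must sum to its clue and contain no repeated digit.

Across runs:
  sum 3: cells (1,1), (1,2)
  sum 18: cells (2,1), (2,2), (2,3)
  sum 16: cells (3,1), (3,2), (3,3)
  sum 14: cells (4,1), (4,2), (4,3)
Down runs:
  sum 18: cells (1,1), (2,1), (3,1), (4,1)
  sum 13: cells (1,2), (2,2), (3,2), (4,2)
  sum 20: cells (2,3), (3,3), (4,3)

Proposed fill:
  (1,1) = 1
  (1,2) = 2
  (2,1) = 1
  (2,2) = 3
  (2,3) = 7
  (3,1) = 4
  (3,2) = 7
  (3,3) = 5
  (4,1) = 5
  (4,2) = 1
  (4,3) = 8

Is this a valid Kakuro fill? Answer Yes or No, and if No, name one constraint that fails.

No — the across run (2,1)–(2,3) sums to 11, not 18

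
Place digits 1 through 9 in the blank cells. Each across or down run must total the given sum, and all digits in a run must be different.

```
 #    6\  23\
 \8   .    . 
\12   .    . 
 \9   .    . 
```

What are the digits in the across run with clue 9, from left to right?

6 in 3 cells must be {1,2,3}; 23 in 3 cells must be {6,8,9}.
The 8 across and the 23 down share only 6, so R1C2 = 6.
The 12 across and the 6 down share only 3, so R2C1 = 3.
R2C2 = 12 − 3 = 9 completes the 12 across.
R3C2 = 23 − 15 = 8 completes the 23 down.
R1C1 = 8 − 6 = 2 completes the 8 across.
R3C1 = 9 − 8 = 1 completes the 9 across.

1, 8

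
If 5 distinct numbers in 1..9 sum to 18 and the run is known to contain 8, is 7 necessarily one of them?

The only way to make 18 from 5 distinct digits under that restriction is {1,2,3,4,8}, which does not contain 7.

No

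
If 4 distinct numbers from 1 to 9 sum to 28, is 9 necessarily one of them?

Yes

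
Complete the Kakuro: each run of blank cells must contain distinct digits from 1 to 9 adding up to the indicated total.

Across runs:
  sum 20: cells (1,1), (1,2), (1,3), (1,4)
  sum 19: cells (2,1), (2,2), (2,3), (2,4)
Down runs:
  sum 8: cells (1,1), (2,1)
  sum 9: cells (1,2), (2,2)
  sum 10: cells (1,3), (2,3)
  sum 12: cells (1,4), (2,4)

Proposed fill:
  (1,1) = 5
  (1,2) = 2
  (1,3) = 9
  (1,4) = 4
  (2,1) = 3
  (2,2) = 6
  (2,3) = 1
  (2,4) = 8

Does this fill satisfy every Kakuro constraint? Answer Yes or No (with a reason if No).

No — the down run (1,2)–(2,2) sums to 8, not 9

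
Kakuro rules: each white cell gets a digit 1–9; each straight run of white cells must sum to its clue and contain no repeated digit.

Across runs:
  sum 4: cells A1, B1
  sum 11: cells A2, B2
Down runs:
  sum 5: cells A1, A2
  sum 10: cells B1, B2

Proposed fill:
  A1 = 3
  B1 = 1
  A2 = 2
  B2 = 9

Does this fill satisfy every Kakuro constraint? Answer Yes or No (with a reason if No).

Yes

Across: 3+1=4; 2+9=11. Down: 3+2=5; 1+9=10. No digit repeats within any run.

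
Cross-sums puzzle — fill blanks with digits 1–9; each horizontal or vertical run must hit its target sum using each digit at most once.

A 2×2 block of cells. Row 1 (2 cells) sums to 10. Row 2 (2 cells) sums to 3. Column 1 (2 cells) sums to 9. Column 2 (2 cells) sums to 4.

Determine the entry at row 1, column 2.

3 in 2 cells must be {1,2}; 4 in 2 cells must be {1,3}.
The 3 across and the 4 down share only 1, so (2,2) = 1.
(1,2) = 4 − 1 = 3 completes the 4 down.
(2,1) = 3 − 1 = 2 completes the 3 across.
(1,1) = 10 − 3 = 7 completes the 10 across.

3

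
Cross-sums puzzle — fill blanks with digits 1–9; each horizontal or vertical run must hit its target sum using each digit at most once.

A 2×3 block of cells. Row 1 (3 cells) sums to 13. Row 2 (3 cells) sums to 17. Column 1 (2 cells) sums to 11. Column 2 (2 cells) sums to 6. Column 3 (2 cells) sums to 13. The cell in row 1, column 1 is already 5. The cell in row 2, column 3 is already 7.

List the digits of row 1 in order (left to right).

5, 2, 6

(1,3) = 13 − 7 = 6 completes the 13 down.
(2,1) = 11 − 5 = 6 completes the 11 down.
(2,2) = 17 − 13 = 4 completes the 17 across.
(1,2) = 13 − 11 = 2 completes the 13 across.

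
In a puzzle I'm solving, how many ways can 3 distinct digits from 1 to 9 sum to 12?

3 distinct digits from 1–9 sum between 6 and 24.

7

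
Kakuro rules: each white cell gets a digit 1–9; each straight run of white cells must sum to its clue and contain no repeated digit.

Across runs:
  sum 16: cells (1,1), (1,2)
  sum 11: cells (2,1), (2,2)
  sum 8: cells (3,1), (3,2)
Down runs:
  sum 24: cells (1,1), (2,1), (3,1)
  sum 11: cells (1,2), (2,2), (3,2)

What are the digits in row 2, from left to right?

16 in 2 cells must be {7,9}; 24 in 3 cells must be {7,8,9}.
The 16 across and the 11 down share only 7, so (1,2) = 7.
Given what's placed, (2,2) must be 3 to fit the 11 across and 11 down.
(3,1) = 7: only digit in both the 8-across and 24-down candidate sets.
(3,2) = 8 − 7 = 1 completes the 8 across.
(1,1) = 16 − 7 = 9 completes the 16 across.
(2,1) = 11 − 3 = 8 completes the 11 across.

8 3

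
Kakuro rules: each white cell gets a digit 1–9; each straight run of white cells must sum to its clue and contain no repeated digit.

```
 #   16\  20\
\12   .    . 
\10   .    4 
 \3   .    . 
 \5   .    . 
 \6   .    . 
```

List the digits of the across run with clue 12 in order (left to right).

4 8

3 in 2 cells must be {1,2}; 16 in 5 cells must be {1,2,3,4,6}.
R2C1 = 10 − 4 = 6 completes the 10 across.
Nothing is forced directly, so branch on R1C1, whose candidates are 3 or 4. If R1C1 = 3: then R1C2 would have to be in {9} for the 12 across but in {1,2,3,5,6,7,8} for the 20 down — contradiction. So R1C1 = 4.
R1C2 = 12 − 4 = 8 completes the 12 across.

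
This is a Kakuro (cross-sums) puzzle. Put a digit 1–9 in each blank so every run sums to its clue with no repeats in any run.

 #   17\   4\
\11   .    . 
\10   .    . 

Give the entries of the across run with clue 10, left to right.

9 1

17 in 2 cells must be {8,9}; 4 in 2 cells must be {1,3}.
The 11 across and the 4 down share only 3, so R1C2 = 3.
R2C2 = 4 − 3 = 1 completes the 4 down.
R1C1 = 11 − 3 = 8 completes the 11 across.
R2C1 = 10 − 1 = 9 completes the 10 across.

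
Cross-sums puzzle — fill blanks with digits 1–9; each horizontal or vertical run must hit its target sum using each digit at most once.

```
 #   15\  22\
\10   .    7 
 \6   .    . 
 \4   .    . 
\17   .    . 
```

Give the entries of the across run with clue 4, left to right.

1 3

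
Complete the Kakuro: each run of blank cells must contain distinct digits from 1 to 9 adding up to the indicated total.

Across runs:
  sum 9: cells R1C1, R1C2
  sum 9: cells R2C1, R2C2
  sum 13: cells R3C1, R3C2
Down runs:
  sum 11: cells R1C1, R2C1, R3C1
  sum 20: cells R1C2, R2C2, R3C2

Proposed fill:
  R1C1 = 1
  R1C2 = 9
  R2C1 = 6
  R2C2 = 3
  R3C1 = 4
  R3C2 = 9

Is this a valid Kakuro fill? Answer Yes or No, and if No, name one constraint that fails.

No — the down run R1C2–R3C2 sums to 21, not 20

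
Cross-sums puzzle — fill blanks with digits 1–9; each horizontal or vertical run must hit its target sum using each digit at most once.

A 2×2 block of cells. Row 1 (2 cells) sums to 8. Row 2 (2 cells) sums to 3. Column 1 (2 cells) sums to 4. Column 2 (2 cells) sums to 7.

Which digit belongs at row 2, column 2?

2

3 in 2 cells must be {1,2}; 4 in 2 cells must be {1,3}.
The 3 across and the 4 down share only 1, so (2,1) = 1.
(2,2) = 3 − 1 = 2 completes the 3 across.
(1,1) = 4 − 1 = 3 completes the 4 down.
(1,2) = 8 − 3 = 5 completes the 8 across.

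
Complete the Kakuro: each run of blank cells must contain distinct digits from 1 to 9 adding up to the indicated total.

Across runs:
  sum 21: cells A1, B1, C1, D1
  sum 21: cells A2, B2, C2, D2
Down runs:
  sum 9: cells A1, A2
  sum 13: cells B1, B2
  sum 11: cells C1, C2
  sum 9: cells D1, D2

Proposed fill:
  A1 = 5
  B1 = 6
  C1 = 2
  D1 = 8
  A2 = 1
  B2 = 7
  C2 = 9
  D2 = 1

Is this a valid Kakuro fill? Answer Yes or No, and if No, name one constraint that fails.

No — the down run A1–A2 sums to 6, not 9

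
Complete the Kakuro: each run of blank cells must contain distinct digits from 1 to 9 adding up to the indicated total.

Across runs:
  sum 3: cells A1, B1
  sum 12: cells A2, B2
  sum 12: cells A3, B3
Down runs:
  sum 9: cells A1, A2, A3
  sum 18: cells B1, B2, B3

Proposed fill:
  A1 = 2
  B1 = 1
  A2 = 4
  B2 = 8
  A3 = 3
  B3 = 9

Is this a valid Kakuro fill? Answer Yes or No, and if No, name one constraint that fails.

Across: 2+1=3; 4+8=12; 3+9=12. Down: 2+4+3=9; 1+8+9=18. No digit repeats within any run.

Yes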